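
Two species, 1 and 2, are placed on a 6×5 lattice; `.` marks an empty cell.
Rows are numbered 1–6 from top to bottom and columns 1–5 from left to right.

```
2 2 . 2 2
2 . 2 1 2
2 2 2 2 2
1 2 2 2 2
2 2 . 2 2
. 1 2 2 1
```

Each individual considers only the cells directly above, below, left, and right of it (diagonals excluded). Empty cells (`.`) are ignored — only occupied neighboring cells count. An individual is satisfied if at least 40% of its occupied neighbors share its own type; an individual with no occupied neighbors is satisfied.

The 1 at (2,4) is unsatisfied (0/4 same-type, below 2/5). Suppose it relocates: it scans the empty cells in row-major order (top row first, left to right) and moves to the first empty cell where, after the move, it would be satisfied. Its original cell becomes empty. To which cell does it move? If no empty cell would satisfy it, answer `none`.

Vacating (2,4). Empty cells in order:
  (1,3): 0/3 same-type → still unsatisfied.
  (2,2): 0/4 same-type → still unsatisfied.
  (5,3): 0/4 same-type → still unsatisfied.
  (6,1): 1/2 same-type → satisfied — stop here.

(6,1)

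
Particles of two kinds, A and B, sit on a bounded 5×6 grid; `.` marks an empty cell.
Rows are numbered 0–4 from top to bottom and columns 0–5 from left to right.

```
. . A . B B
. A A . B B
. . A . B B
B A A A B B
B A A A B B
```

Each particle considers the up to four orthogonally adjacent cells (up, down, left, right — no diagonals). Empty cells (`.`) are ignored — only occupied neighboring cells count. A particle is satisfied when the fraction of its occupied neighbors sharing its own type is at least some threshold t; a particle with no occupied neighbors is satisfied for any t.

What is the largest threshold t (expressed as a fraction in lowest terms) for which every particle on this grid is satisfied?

1/2

(0,2)A 1/1
(0,4)B 2/2
(0,5)B 2/2
(1,1)A 1/1
(1,2)A 3/3
(1,4)B 3/3
(1,5)B 3/3
(2,2)A 2/2
(2,4)B 3/3
(2,5)B 3/3
(3,0)B 1/2
(3,1)A 2/3
(3,2)A 4/4
(3,3)A 2/3
(3,4)B 3/4
(3,5)B 3/3
(4,0)B 1/2
(4,1)A 2/3
(4,2)A 3/3
(4,3)A 2/3
(4,4)B 2/3
(4,5)B 2/2
The smallest same-type fraction is 1/2 at (3,0), which reduces to 1/2. Any threshold above that leaves this particle unsatisfied.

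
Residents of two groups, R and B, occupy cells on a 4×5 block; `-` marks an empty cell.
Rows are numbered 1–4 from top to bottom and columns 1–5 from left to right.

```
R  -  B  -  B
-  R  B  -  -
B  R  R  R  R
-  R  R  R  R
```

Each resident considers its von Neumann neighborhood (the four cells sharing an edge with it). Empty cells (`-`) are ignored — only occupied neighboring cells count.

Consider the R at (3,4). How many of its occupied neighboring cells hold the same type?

Occupied neighbors of (3,4): (4,4)=R, (3,3)=R, (3,5)=R.
Same type (R): 3 of 3.

3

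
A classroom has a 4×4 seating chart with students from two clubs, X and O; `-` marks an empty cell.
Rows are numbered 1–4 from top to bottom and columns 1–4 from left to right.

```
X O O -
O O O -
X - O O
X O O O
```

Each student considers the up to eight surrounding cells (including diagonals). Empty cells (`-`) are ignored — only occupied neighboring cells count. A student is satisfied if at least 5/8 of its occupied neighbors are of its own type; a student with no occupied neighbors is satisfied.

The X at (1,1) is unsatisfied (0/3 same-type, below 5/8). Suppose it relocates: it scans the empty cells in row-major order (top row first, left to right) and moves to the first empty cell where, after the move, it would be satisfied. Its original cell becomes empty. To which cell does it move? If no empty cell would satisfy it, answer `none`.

Vacating (1,1). Empty cells in order:
  (1,4): 0/2 same-type → still unsatisfied.
  (2,4): 0/4 same-type → still unsatisfied.
  (3,2): 2/8 same-type → still unsatisfied.

none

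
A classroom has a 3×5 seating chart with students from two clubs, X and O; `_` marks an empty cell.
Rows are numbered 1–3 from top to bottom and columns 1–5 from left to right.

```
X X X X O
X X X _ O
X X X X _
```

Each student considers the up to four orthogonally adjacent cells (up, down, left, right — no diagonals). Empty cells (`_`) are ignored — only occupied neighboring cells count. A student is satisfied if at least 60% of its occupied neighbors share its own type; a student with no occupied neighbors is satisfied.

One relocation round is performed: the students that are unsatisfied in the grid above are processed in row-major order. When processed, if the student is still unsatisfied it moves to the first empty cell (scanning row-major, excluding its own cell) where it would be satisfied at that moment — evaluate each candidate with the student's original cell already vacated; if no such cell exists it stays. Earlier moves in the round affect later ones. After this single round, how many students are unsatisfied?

Initially unsatisfied (in order): (1,4), (1,5).
  (1,4) → (2,4).
  (1,5): now satisfied by earlier moves; stays.
Resulting grid:
X X X _ O
X X X X O
X X X X _
Unsatisfied now: (2,5).

1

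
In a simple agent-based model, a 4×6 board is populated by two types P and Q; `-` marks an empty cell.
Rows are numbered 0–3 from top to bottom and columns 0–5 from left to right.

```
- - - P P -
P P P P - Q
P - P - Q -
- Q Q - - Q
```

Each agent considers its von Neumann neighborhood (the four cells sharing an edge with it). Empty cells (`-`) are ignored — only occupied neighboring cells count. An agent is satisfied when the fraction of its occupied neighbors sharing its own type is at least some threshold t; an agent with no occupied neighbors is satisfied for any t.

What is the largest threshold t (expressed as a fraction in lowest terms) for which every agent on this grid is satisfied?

1/2

Row 0: (0,3)P 2/2 · (0,4)P 1/1
Row 1: (1,0)P 2/2 · (1,1)P 2/2 · (1,2)P 3/3 · (1,3)P 2/2 · (1,5)Q — no occupied neighbors
Row 2: (2,0)P 1/1 · (2,2)P 1/2 · (2,4)Q — no occupied neighbors
Row 3: (3,1)Q 1/1 · (3,2)Q 1/2 · (3,5)Q — no occupied neighbors
The smallest same-type fraction is 1/2 at (2,2), which reduces to 1/2. Any threshold above that leaves this agent unsatisfied.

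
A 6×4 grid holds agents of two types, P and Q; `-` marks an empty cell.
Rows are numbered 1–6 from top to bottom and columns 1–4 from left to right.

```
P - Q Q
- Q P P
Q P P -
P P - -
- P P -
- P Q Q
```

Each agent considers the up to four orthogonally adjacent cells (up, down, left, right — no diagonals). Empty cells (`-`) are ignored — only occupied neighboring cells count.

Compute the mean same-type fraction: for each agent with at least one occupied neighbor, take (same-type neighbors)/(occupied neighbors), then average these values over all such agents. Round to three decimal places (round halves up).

0.556

Row 1: (1,1)P — no occupied neighbors · (1,3)Q 1/2 · (1,4)Q 1/2
Row 2: (2,2)Q 0/2 · (2,3)P 2/4 · (2,4)P 1/2
Row 3: (3,1)Q 0/2 · (3,2)P 2/4 · (3,3)P 2/2
Row 4: (4,1)P 1/2 · (4,2)P 3/3
Row 5: (5,2)P 3/3 · (5,3)P 1/2
Row 6: (6,2)P 1/2 · (6,3)Q 1/3 · (6,4)Q 1/1
Sum over 15 agents: 1/2 + 1/2 + 0/2 + 2/4 + 1/2 + 0/2 + 2/4 + 2/2 + 1/2 + 3/3 + 3/3 + 1/2 + 1/2 + 1/3 + 1/1 = 25/3; mean = 25/3 ÷ 15 = 5/9 = 0.555555… → 0.556.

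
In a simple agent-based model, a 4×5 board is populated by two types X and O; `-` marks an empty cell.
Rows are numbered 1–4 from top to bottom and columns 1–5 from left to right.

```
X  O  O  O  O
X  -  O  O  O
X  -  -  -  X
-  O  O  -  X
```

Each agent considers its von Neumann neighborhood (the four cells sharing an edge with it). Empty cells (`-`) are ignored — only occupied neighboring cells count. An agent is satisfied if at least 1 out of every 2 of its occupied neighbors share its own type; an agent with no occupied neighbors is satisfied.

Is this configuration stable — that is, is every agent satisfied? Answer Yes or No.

Yes

Row 1: (1,1)X 1/2 ok · (1,2)O 1/2 ok · (1,3)O 3/3 ok · (1,4)O 3/3 ok · (1,5)O 2/2 ok
Row 2: (2,1)X 2/2 ok · (2,3)O 2/2 ok · (2,4)O 3/3 ok · (2,5)O 2/3 ok
Row 3: (3,1)X 1/1 ok · (3,5)X 1/2 ok
Row 4: (4,2)O 1/1 ok · (4,3)O 1/1 ok · (4,5)X 1/1 ok
All meet the threshold, so the configuration is stable.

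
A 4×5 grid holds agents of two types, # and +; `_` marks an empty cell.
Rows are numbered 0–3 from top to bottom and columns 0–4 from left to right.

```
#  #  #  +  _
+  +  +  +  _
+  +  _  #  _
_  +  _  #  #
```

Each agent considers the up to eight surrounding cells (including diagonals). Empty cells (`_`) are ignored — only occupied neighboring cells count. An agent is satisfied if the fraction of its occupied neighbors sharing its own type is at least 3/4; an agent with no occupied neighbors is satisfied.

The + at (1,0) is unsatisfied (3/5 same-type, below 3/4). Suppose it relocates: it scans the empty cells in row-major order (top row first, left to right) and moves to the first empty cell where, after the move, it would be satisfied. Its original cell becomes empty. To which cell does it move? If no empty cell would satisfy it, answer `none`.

(0,4)

Vacating (1,0). Empty cells in order:
  (0,4): 2/2 same-type → satisfied — stop here.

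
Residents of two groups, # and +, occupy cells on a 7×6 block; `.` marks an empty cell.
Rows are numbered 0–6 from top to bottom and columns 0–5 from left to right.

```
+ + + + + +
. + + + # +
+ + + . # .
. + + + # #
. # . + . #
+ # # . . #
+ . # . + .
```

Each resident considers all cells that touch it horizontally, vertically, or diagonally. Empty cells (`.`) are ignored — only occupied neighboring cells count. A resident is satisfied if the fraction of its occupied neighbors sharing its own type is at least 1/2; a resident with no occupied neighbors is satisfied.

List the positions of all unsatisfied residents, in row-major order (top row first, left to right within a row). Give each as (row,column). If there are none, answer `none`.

(1,4), (4,1), (5,0), (6,4)

(0,0)+ 2/2 ok
(0,1)+ 4/4 ok
(0,2)+ 5/5 ok
(0,3)+ 4/5 ok
(0,4)+ 4/5 ok
(0,5)+ 2/3 ok
(1,1)+ 7/7 ok
(1,2)+ 7/7 ok
(1,3)+ 5/7 ok
(1,4)# 1/6 unhappy
(1,5)+ 2/4 ok
(2,0)+ 3/3 ok
(2,1)+ 6/6 ok
(2,2)+ 7/7 ok
(2,4)# 3/6 ok
(3,1)+ 4/5 ok
(3,2)+ 5/6 ok
(3,3)+ 3/5 ok
(3,4)# 3/5 ok
(3,5)# 3/3 ok
(4,1)# 2/5 unhappy
(4,3)+ 2/4 ok
(4,5)# 3/3 ok
(5,0)+ 1/3 unhappy
(5,1)# 3/5 ok
(5,2)# 3/4 ok
(5,5)# 1/2 ok
(6,0)+ 1/2 ok
(6,2)# 2/2 ok
(6,4)+ 0/1 unhappy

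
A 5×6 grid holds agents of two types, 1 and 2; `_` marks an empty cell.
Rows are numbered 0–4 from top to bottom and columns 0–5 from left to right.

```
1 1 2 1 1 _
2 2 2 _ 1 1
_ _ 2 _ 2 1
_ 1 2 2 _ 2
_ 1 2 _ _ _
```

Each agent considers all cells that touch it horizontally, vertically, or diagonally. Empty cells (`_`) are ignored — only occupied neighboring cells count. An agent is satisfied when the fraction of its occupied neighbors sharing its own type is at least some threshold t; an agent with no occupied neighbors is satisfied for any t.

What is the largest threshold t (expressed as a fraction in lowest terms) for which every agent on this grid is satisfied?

1/5

(0,0)1 1/3
(0,1)1 1/5
(0,2)2 2/4
(0,3)1 2/4
(0,4)1 3/3
(1,0)2 1/3
(1,1)2 4/6
(1,2)2 3/5
(1,4)1 4/5
(1,5)1 3/4
(2,2)2 4/5
(2,4)2 2/5
(2,5)1 2/4
(3,1)1 1/4
(3,2)2 3/5
(3,3)2 4/4
(3,5)2 1/2
(4,1)1 1/3
(4,2)2 2/4
The smallest same-type fraction is 1/5 at (0,1), which reduces to 1/5. Any threshold above that leaves this agent unsatisfied.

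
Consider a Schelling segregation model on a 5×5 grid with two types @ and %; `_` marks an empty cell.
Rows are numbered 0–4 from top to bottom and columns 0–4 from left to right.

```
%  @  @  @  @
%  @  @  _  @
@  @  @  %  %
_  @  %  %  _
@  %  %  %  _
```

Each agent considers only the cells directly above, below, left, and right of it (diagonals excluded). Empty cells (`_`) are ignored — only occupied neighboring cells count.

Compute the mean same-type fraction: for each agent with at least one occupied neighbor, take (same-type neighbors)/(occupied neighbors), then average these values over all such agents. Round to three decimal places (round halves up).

0.671

Row 0: (0,0)% 1/2 · (0,1)@ 2/3 · (0,2)@ 3/3 · (0,3)@ 2/2 · (0,4)@ 2/2
Row 1: (1,0)% 1/3 · (1,1)@ 3/4 · (1,2)@ 3/3 · (1,4)@ 1/2
Row 2: (2,0)@ 1/2 · (2,1)@ 4/4 · (2,2)@ 2/4 · (2,3)% 2/3 · (2,4)% 1/2
Row 3: (3,1)@ 1/3 · (3,2)% 2/4 · (3,3)% 3/3
Row 4: (4,0)@ 0/1 · (4,1)% 1/3 · (4,2)% 3/3 · (4,3)% 2/2
Sum over 21 agents: 1/2 + 2/3 + 3/3 + 2/2 + 2/2 + 1/3 + 3/4 + 3/3 + 1/2 + 1/2 + 4/4 + 2/4 + 2/3 + 1/2 + 1/3 + 2/4 + 3/3 + 0/1 + 1/3 + 3/3 + 2/2 = 169/12; mean = 169/12 ÷ 21 = 169/252 = 0.670634… → 0.671.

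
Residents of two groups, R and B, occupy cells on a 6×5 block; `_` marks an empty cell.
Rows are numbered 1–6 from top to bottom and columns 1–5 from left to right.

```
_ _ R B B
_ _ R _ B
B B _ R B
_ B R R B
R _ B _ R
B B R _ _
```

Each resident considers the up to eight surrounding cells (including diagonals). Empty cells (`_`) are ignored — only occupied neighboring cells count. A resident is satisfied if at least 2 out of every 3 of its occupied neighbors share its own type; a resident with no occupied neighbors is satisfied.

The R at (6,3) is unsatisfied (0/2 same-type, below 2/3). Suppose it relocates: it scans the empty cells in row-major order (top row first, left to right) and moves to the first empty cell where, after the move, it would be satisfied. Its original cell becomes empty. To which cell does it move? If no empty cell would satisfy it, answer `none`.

(1,1)

Vacating (6,3). Empty cells in order:
  (1,1): 0/0 same-type → satisfied — stop here.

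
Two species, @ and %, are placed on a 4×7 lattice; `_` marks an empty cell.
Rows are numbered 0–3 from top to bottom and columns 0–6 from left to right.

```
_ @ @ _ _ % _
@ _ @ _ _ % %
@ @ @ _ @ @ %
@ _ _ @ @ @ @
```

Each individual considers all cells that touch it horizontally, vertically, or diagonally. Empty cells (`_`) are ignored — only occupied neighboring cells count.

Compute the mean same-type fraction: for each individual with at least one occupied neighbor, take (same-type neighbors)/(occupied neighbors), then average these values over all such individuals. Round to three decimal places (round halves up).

Row 0: (0,1)@ 3/3 · (0,2)@ 2/2 · (0,5)% 2/2
Row 1: (1,0)@ 3/3 · (1,2)@ 4/4 · (1,5)% 3/5 · (1,6)% 3/4
Row 2: (2,0)@ 3/3 · (2,1)@ 5/5 · (2,2)@ 3/3 · (2,4)@ 4/5 · (2,5)@ 4/7 · (2,6)% 2/5
Row 3: (3,0)@ 2/2 · (3,3)@ 3/3 · (3,4)@ 4/4 · (3,5)@ 4/5 · (3,6)@ 2/3
Sum over 18 individuals: 3/3 + 2/2 + 2/2 + 3/3 + 4/4 + 3/5 + 3/4 + 3/3 + 5/5 + 3/3 + 4/5 + 4/7 + 2/5 + 2/2 + 3/3 + 4/4 + 4/5 + 2/3 = 6547/420; mean = 6547/420 ÷ 18 = 6547/7560 = 0.866005… → 0.866.

0.866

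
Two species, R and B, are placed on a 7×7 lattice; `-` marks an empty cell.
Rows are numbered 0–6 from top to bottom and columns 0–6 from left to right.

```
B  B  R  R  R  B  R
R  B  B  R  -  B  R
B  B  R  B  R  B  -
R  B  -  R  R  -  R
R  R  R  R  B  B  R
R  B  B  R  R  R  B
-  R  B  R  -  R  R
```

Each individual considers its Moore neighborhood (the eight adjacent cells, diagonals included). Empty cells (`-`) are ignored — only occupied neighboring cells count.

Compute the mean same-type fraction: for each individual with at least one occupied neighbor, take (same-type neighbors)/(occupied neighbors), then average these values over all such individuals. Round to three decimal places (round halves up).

0.458

(0,0)B 2/3
(0,1)B 3/5
(0,2)R 2/5
(0,3)R 3/4
(0,4)R 2/4
(0,5)B 1/4
(0,6)R 1/3
(1,0)R 0/5
(1,1)B 5/8
(1,2)B 4/8
(1,3)R 5/7
(1,5)B 2/6
(1,6)R 1/4
(2,0)B 3/5
(2,1)B 4/7
(2,2)R 2/7
(2,3)B 1/6
(2,4)R 3/6
(2,5)B 1/5
(3,0)R 2/5
(3,1)B 2/7
(3,3)R 5/7
(3,4)R 3/7
(3,6)R 1/3
(4,0)R 3/5
(4,1)R 4/7
(4,2)R 4/7
(4,3)R 5/7
(4,4)B 1/7
(4,5)B 2/7
(4,6)R 2/4
(5,0)R 3/4
(5,1)B 2/7
(5,2)B 2/8
(5,3)R 4/7
(5,4)R 5/7
(5,5)R 4/7
(5,6)B 1/5
(6,1)R 1/4
(6,2)B 2/5
(6,3)R 2/4
(6,5)R 3/4
(6,6)R 2/3
Sum over 43 individuals: 2/3 + 3/5 + 2/5 + 3/4 + 2/4 + 1/4 + 1/3 + 0/5 + 5/8 + 4/8 + 5/7 + 2/6 + 1/4 + 3/5 + 4/7 + 2/7 + 1/6 + 3/6 + 1/5 + 2/5 + 2/7 + 5/7 + 3/7 + 1/3 + 3/5 + 4/7 + 4/7 + 5/7 + 1/7 + 2/7 + 2/4 + 3/4 + 2/7 + 2/8 + 4/7 + 5/7 + 4/7 + 1/5 + 1/4 + 2/5 + 2/4 + 3/4 + 2/3 = 5517/280; mean = 5517/280 ÷ 43 = 5517/12040 = 0.458222… → 0.458.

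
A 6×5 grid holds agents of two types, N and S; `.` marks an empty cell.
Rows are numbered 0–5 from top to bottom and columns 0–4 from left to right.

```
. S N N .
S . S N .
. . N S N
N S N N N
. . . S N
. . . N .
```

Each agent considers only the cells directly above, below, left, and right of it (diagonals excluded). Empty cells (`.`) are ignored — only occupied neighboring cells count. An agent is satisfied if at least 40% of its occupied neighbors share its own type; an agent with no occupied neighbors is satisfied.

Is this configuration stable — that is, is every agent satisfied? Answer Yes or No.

No

(0,1)S 0/1 unhappy
(0,2)N 1/3 unhappy
(0,3)N 2/2 ok
(1,0)S 0/0 ok
(1,2)S 0/3 unhappy
(1,3)N 1/3 unhappy
(2,2)N 1/3 unhappy
(2,3)S 0/4 unhappy
(2,4)N 1/2 ok
(3,0)N 0/1 unhappy
(3,1)S 0/2 unhappy
(3,2)N 2/3 ok
(3,3)N 2/4 ok
(3,4)N 3/3 ok
(4,3)S 0/3 unhappy
(4,4)N 1/2 ok
(5,3)N 0/1 unhappy
For instance (0,1) has only 0/1 same-type neighbors, below 2/5.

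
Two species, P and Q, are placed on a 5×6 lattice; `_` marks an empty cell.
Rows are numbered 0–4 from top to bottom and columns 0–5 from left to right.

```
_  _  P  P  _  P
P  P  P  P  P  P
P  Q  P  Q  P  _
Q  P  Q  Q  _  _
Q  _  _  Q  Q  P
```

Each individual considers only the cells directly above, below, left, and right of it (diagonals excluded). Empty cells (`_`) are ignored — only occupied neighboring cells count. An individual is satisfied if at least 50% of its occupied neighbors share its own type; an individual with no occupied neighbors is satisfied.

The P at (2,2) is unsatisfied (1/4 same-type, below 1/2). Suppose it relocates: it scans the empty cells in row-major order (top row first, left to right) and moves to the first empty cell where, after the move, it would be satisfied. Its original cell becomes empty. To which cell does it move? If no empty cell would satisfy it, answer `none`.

(0,0)

Vacating (2,2). Empty cells in order:
  (0,0): 1/1 same-type → satisfied — stop here.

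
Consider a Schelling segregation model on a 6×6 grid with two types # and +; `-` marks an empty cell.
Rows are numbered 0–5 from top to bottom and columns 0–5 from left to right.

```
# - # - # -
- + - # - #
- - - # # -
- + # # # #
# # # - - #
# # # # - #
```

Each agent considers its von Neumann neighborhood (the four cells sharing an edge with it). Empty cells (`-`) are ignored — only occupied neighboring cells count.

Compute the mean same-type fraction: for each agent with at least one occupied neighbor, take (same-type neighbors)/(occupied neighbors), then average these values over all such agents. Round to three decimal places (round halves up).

0.907

(0,0)# — no occupied neighbors
(0,2)# — no occupied neighbors
(0,4)# — no occupied neighbors
(1,1)+ — no occupied neighbors
(1,3)# 1/1
(1,5)# — no occupied neighbors
(2,3)# 3/3
(2,4)# 2/2
(3,1)+ 0/2
(3,2)# 2/3
(3,3)# 3/3
(3,4)# 3/3
(3,5)# 2/2
(4,0)# 2/2
(4,1)# 3/4
(4,2)# 3/3
(4,5)# 2/2
(5,0)# 2/2
(5,1)# 3/3
(5,2)# 3/3
(5,3)# 1/1
(5,5)# 1/1
Sum over 17 agents: 1/1 + 3/3 + 2/2 + 0/2 + 2/3 + 3/3 + 3/3 + 2/2 + 2/2 + 3/4 + 3/3 + 2/2 + 2/2 + 3/3 + 3/3 + 1/1 + 1/1 = 185/12; mean = 185/12 ÷ 17 = 185/204 = 0.906862… → 0.907.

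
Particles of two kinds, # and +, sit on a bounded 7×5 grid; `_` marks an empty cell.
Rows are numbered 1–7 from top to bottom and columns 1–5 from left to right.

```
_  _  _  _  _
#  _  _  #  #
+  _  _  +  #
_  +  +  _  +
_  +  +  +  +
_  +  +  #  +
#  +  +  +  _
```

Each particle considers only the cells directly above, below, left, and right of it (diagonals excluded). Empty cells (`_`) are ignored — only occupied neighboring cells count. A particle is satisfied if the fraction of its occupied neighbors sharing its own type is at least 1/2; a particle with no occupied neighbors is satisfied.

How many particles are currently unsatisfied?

(2,1)# 0/1 ✗
(2,4)# 1/2 ✓
(2,5)# 2/2 ✓
(3,1)+ 0/1 ✗
(3,4)+ 0/2 ✗
(3,5)# 1/3 ✗
(4,2)+ 2/2 ✓
(4,3)+ 2/2 ✓
(4,5)+ 1/2 ✓
(5,2)+ 3/3 ✓
(5,3)+ 4/4 ✓
(5,4)+ 2/3 ✓
(5,5)+ 3/3 ✓
(6,2)+ 3/3 ✓
(6,3)+ 3/4 ✓
(6,4)# 0/4 ✗
(6,5)+ 1/2 ✓
(7,1)# 0/1 ✗
(7,2)+ 2/3 ✓
(7,3)+ 3/3 ✓
(7,4)+ 1/2 ✓
Unsatisfied: (2,1), (3,1), (3,4), (3,5), (6,4), (7,1) — 6 in total.

6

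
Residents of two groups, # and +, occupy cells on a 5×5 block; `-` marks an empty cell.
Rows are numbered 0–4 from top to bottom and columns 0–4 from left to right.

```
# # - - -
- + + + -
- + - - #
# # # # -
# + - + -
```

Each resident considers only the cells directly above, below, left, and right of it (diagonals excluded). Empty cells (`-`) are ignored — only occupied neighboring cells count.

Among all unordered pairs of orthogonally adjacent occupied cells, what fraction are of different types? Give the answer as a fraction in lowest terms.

5/13

Scan each occupied cell's neighbors to the right and below so each pair is counted once.
From row 0: 1 unlike of 2 pairs (running 1/2).
From row 1: 0 unlike of 3 pairs (running 1/5).
From row 2: 1 unlike of 1 pairs (running 2/6).
From row 3: 2 unlike of 6 pairs (running 4/12).
From row 4: 1 unlike of 1 pairs (running 5/13).
Total adjacent occupied pairs: 13; unlike-type pairs: 5.
5/13 is already in lowest terms.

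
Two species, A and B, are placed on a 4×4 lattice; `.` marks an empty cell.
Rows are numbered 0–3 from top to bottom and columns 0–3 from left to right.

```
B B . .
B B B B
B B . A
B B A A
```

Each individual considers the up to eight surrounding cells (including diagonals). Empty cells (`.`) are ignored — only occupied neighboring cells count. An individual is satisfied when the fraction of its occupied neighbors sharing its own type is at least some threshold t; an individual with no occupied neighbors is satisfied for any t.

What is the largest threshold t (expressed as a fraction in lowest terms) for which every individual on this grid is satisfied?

(0,0)B 3/3
(0,1)B 4/4
(1,0)B 5/5
(1,1)B 6/6
(1,2)B 4/5
(1,3)B 1/2
(2,0)B 5/5
(2,1)B 6/7
(2,3)A 2/4
(3,0)B 3/3
(3,1)B 3/4
(3,2)A 2/4
(3,3)A 2/2
The smallest same-type fraction is 1/2 at (1,3), which reduces to 1/2. Any threshold above that leaves this individual unsatisfied.

1/2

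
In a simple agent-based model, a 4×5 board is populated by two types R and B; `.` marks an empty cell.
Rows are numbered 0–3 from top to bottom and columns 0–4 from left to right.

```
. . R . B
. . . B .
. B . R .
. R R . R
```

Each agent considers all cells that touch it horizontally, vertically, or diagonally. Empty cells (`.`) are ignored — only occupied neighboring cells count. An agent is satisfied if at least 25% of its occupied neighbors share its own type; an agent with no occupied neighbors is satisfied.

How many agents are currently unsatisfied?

Row 0: (0,2)R 0/1 unhappy · (0,4)B 1/1 ok
Row 1: (1,3)B 1/3 ok
Row 2: (2,1)B 0/2 unhappy · (2,3)R 2/3 ok
Row 3: (3,1)R 1/2 ok · (3,2)R 2/3 ok · (3,4)R 1/1 ok
Unsatisfied: (0,2), (2,1) — 2 in total.

2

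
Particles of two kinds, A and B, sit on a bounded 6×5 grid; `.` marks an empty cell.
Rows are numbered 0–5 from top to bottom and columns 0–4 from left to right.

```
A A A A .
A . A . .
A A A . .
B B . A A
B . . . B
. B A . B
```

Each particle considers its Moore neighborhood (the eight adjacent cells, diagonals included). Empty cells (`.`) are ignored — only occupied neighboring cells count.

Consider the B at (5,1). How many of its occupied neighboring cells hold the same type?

1

Occupied neighbors of (5,1): (4,0)=B, (5,2)=A.
Same type (B): 1 of 2.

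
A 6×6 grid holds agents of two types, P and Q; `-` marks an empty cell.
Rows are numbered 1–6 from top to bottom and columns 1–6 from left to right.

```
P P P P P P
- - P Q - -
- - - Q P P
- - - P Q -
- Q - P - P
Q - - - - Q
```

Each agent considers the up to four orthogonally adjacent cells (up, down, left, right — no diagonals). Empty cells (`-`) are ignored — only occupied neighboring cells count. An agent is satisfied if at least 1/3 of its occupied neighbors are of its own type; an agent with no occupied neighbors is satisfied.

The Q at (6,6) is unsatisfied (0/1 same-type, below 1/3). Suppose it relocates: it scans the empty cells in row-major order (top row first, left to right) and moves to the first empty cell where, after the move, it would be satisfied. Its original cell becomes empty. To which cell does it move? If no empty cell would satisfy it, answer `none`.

Vacating (6,6). Empty cells in order:
  (2,1): 0/1 same-type → still unsatisfied.
  (2,2): 0/2 same-type → still unsatisfied.
  (2,5): 1/3 same-type → satisfied — stop here.

(2,5)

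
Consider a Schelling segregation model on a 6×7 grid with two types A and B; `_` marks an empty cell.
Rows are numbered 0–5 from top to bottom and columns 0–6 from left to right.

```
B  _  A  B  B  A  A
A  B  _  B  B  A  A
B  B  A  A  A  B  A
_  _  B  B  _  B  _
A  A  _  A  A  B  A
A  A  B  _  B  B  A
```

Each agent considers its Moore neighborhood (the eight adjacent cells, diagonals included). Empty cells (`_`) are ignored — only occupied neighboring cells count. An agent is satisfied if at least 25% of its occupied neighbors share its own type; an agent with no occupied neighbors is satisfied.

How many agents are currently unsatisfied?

(0,0)B 1/2 satisfied
(0,2)A 0/3 not
(0,3)B 3/4 satisfied
(0,4)B 3/5 satisfied
(0,5)A 3/5 satisfied
(0,6)A 3/3 satisfied
(1,0)A 0/4 not
(1,1)B 3/6 satisfied
(1,3)B 3/7 satisfied
(1,4)B 4/8 satisfied
(1,5)A 5/8 satisfied
(1,6)A 4/5 satisfied
(2,0)B 2/3 satisfied
(2,1)B 3/5 satisfied
(2,2)A 1/6 not
(2,3)A 2/6 satisfied
(2,4)A 2/7 satisfied
(2,5)B 2/6 satisfied
(2,6)A 2/4 satisfied
(3,2)B 2/6 satisfied
(3,3)B 1/6 not
(3,5)B 2/6 satisfied
(4,0)A 3/3 satisfied
(4,1)A 3/5 satisfied
(4,3)A 1/5 not
(4,4)A 1/6 not
(4,5)B 3/6 satisfied
(4,6)A 1/4 satisfied
(5,0)A 3/3 satisfied
(5,1)A 3/4 satisfied
(5,2)B 0/3 not
(5,4)B 2/4 satisfied
(5,5)B 2/5 satisfied
(5,6)A 1/3 satisfied
Unsatisfied: (0,2), (1,0), (2,2), (3,3), (4,3), (4,4), (5,2) — 7 in total.

7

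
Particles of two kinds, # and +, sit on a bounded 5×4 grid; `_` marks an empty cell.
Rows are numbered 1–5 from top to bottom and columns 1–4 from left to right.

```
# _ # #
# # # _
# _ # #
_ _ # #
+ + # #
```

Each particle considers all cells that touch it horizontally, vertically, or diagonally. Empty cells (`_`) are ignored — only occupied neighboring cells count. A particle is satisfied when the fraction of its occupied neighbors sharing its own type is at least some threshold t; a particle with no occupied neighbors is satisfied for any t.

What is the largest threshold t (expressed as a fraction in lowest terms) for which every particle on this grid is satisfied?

1/3

Row 1: (1,1)# 2/2 · (1,3)# 3/3 · (1,4)# 2/2
Row 2: (2,1)# 3/3 · (2,2)# 6/6 · (2,3)# 5/5
Row 3: (3,1)# 2/2 · (3,3)# 5/5 · (3,4)# 4/4
Row 4: (4,3)# 5/6 · (4,4)# 5/5
Row 5: (5,1)+ 1/1 · (5,2)+ 1/3 · (5,3)# 3/4 · (5,4)# 3/3
The smallest same-type fraction is 1/3 at (5,2), which reduces to 1/3. Any threshold above that leaves this particle unsatisfied.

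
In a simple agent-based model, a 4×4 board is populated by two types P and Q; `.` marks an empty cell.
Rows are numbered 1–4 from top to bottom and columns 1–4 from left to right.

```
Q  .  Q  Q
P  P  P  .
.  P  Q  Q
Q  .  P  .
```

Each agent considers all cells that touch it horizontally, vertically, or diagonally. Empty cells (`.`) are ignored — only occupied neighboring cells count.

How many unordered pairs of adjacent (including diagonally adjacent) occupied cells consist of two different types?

12

Scan each occupied cell's neighbors to the right and below (and the two forward diagonals) so each pair is counted once.
From row 1: 5 unlike of 6 pairs (running 5/6).
From row 2: 3 unlike of 8 pairs (running 8/14).
From row 3: 4 unlike of 6 pairs (running 12/20).
Total adjacent occupied pairs: 20; unlike-type pairs: 12.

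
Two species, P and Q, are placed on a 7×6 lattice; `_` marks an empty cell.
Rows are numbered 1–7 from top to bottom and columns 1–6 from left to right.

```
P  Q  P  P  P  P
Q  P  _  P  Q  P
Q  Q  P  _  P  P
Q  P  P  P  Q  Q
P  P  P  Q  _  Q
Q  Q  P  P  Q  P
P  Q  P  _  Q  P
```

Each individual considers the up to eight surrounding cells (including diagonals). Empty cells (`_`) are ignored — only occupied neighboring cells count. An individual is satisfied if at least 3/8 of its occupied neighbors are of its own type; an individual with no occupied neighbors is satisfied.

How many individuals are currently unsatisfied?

9

(1,1)P 1/3 unhappy
(1,2)Q 1/4 unhappy
(1,3)P 3/4 ok
(1,4)P 3/4 ok
(1,5)P 4/5 ok
(1,6)P 2/3 ok
(2,1)Q 3/5 ok
(2,2)P 3/7 ok
(2,4)P 5/6 ok
(2,5)Q 0/7 unhappy
(2,6)P 4/5 ok
(3,1)Q 3/5 ok
(3,2)Q 3/7 ok
(3,3)P 5/6 ok
(3,5)P 4/7 ok
(3,6)P 2/5 ok
(4,1)Q 2/5 ok
(4,2)P 5/8 ok
(4,3)P 5/7 ok
(4,4)P 4/6 ok
(4,5)Q 3/6 ok
(4,6)Q 2/4 ok
(5,1)P 2/5 ok
(5,2)P 5/8 ok
(5,3)P 6/8 ok
(5,4)Q 2/7 unhappy
(5,6)Q 3/4 ok
(6,1)Q 2/5 ok
(6,2)Q 2/8 unhappy
(6,3)P 4/7 ok
(6,4)P 3/6 ok
(6,5)Q 3/6 ok
(6,6)P 1/4 unhappy
(7,1)P 0/3 unhappy
(7,2)Q 2/5 ok
(7,3)P 2/4 ok
(7,5)Q 1/4 unhappy
(7,6)P 1/3 unhappy
Unsatisfied: (1,1), (1,2), (2,5), (5,4), (6,2), (6,6), (7,1), (7,5), (7,6) — 9 in total.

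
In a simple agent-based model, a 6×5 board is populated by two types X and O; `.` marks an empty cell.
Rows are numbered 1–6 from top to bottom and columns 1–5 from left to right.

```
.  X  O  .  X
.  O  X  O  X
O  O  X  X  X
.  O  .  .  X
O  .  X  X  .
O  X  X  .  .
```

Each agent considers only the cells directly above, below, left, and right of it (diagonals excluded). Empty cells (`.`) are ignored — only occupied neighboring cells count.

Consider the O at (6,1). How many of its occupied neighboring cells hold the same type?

Occupied neighbors of (6,1): (5,1)=O, (6,2)=X.
Same type (O): 1 of 2.

1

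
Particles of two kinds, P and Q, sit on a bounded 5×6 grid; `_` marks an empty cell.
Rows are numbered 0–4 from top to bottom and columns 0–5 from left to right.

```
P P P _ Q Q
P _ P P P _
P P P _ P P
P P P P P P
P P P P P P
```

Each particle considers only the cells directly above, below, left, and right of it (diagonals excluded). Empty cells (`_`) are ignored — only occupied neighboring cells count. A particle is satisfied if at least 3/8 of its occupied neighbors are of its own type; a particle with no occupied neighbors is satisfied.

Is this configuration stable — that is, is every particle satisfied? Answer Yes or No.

(0,0)P 2/2 ✓
(0,1)P 2/2 ✓
(0,2)P 2/2 ✓
(0,4)Q 1/2 ✓
(0,5)Q 1/1 ✓
(1,0)P 2/2 ✓
(1,2)P 3/3 ✓
(1,3)P 2/2 ✓
(1,4)P 2/3 ✓
(2,0)P 3/3 ✓
(2,1)P 3/3 ✓
(2,2)P 3/3 ✓
(2,4)P 3/3 ✓
(2,5)P 2/2 ✓
(3,0)P 3/3 ✓
(3,1)P 4/4 ✓
(3,2)P 4/4 ✓
(3,3)P 3/3 ✓
(3,4)P 4/4 ✓
(3,5)P 3/3 ✓
(4,0)P 2/2 ✓
(4,1)P 3/3 ✓
(4,2)P 3/3 ✓
(4,3)P 3/3 ✓
(4,4)P 3/3 ✓
(4,5)P 2/2 ✓
All meet the threshold, so the configuration is stable.

Yes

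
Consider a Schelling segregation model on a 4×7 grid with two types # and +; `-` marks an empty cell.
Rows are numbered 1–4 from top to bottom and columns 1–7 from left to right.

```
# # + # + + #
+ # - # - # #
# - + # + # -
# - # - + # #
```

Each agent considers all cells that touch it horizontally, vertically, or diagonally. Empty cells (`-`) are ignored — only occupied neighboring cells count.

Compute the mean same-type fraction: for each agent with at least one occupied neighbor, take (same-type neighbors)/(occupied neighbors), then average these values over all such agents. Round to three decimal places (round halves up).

(1,1)# 2/3
(1,2)# 2/4
(1,3)+ 0/4
(1,4)# 1/3
(1,5)+ 1/4
(1,6)+ 1/4
(1,7)# 2/3
(2,1)+ 0/4
(2,2)# 3/6
(2,4)# 2/6
(2,6)# 3/6
(2,7)# 3/4
(3,1)# 2/3
(3,3)+ 0/4
(3,4)# 2/5
(3,5)+ 1/6
(3,6)# 4/6
(4,1)# 1/1
(4,3)# 1/2
(4,5)+ 1/4
(4,6)# 2/4
(4,7)# 2/2
Sum over 22 agents: 2/3 + 2/4 + 0/4 + 1/3 + 1/4 + 1/4 + 2/3 + 0/4 + 3/6 + 2/6 + 3/6 + 3/4 + 2/3 + 0/4 + 2/5 + 1/6 + 4/6 + 1/1 + 1/2 + 1/4 + 2/4 + 2/2 = 99/10; mean = 99/10 ÷ 22 = 9/20 = 0.45 → 0.450.

0.450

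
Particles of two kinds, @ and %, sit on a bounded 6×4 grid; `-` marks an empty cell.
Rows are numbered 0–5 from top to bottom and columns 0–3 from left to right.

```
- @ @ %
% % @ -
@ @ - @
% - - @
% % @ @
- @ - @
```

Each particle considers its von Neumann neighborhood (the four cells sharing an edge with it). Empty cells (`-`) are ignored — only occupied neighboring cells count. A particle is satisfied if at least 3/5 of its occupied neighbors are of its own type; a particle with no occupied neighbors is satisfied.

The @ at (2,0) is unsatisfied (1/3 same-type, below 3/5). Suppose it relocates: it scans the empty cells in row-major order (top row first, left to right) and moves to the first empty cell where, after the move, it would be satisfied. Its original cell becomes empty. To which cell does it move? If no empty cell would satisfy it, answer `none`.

(1,3)

Vacating (2,0). Empty cells in order:
  (0,0): 1/2 same-type → still unsatisfied.
  (1,3): 2/3 same-type → satisfied — stop here.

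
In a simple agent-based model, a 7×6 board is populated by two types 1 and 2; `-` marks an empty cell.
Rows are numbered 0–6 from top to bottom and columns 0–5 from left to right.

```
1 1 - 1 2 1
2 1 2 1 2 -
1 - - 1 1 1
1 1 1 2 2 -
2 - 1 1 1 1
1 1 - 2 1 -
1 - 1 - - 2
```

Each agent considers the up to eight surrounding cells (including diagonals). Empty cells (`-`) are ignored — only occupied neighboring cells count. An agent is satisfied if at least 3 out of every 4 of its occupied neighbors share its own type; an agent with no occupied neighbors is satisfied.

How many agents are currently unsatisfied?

Row 0: (0,0)1 2/3 ✗ · (0,1)1 2/4 ✗ · (0,3)1 1/4 ✗ · (0,4)2 1/4 ✗ · (0,5)1 0/2 ✗
Row 1: (1,0)2 0/4 ✗ · (1,1)1 3/5 ✗ · (1,2)2 0/5 ✗ · (1,3)1 3/6 ✗ · (1,4)2 1/7 ✗
Row 2: (2,0)1 3/4 ✓ · (2,3)1 3/7 ✗ · (2,4)1 3/6 ✗ · (2,5)1 1/3 ✗
Row 3: (3,0)1 2/3 ✗ · (3,1)1 4/5 ✓ · (3,2)1 4/5 ✓ · (3,3)2 1/7 ✗ · (3,4)2 1/7 ✗
Row 4: (4,0)2 0/4 ✗ · (4,2)1 4/6 ✗ · (4,3)1 4/7 ✗ · (4,4)1 3/6 ✗ · (4,5)1 2/3 ✗
Row 5: (5,0)1 2/3 ✗ · (5,1)1 4/5 ✓ · (5,3)2 0/5 ✗ · (5,4)1 3/5 ✗
Row 6: (6,0)1 2/2 ✓ · (6,2)1 1/2 ✗ · (6,5)2 0/1 ✗
Unsatisfied: (0,0), (0,1), (0,3), (0,4), (0,5), (1,0), (1,1), (1,2), (1,3), (1,4), (2,3), (2,4), (2,5), (3,0), (3,3), (3,4), (4,0), (4,2), (4,3), (4,4), (4,5), (5,0), (5,3), (5,4), (6,2), (6,5) — 26 in total.

26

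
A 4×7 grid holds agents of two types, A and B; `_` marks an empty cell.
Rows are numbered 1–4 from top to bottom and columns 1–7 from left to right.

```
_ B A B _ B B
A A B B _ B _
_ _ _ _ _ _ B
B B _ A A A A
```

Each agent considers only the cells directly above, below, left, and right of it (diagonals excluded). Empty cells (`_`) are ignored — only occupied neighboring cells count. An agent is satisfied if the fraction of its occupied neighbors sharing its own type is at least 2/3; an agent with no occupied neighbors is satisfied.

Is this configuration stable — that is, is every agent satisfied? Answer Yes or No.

No

Row 1: (1,2)B 0/2 not · (1,3)A 0/3 not · (1,4)B 1/2 not · (1,6)B 2/2 satisfied · (1,7)B 1/1 satisfied
Row 2: (2,1)A 1/1 satisfied · (2,2)A 1/3 not · (2,3)B 1/3 not · (2,4)B 2/2 satisfied · (2,6)B 1/1 satisfied
Row 3: (3,7)B 0/1 not
Row 4: (4,1)B 1/1 satisfied · (4,2)B 1/1 satisfied · (4,4)A 1/1 satisfied · (4,5)A 2/2 satisfied · (4,6)A 2/2 satisfied · (4,7)A 1/2 not
For instance (1,2) has only 0/2 same-type neighbors, below 2/3.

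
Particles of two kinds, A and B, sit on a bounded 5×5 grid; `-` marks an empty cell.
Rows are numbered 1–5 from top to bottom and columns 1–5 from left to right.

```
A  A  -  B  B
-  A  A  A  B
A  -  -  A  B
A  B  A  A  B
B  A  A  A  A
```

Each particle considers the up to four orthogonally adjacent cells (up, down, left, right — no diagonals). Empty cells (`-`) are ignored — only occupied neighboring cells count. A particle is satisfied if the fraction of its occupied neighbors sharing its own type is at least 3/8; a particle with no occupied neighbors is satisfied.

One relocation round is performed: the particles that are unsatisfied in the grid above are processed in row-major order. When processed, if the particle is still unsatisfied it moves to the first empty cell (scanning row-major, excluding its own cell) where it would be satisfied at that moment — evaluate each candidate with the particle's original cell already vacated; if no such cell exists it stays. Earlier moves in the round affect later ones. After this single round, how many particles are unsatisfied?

3

Initially unsatisfied (in order): (4,1), (4,2), (4,5), (5,1), (5,2).
  (4,1) → (1,3).
  (4,2) → (4,1).
  (4,5): no empty cell satisfies it; stays.
  (5,1): now satisfied by earlier moves; stays.
  (5,2): now satisfied by earlier moves; stays.
Resulting grid:
A A A B B
- A A A B
A - - A B
B - A A B
B A A A A
Unsatisfied now: (1,4), (3,1), (4,5).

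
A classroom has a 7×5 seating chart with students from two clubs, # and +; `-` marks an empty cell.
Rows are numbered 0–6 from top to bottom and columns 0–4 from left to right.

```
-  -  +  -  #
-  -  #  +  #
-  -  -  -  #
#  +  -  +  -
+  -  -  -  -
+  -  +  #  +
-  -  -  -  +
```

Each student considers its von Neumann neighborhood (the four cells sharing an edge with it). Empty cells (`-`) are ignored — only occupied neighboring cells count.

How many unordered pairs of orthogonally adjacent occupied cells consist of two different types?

Scan each occupied cell's neighbors to the right and below so each pair is counted once.
Row 0: +(0,2)–#(1,2)≠ #(0,4)–#(1,4)=  → 1/2 unlike.
Row 1: #(1,2)–+(1,3)≠ +(1,3)–#(1,4)≠ #(1,4)–#(2,4)=  → 2/3 unlike.
Row 3: #(3,0)–+(3,1)≠ #(3,0)–+(4,0)≠  → 2/2 unlike.
Row 4: +(4,0)–+(5,0)=  → 0/1 unlike.
Row 5: +(5,2)–#(5,3)≠ #(5,3)–+(5,4)≠ +(5,4)–+(6,4)=  → 2/3 unlike.
Total adjacent occupied pairs: 11; unlike-type pairs: 7.

7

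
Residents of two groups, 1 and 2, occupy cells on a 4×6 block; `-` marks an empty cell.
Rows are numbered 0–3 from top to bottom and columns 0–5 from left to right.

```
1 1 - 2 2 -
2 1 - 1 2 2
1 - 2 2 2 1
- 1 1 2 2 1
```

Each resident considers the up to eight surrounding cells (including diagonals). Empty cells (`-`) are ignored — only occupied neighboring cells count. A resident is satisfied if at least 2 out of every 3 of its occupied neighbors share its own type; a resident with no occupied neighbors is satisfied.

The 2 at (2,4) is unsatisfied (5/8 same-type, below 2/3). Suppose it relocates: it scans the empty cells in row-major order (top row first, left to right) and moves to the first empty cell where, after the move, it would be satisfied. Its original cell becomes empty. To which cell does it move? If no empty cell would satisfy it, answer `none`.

(0,5)

Vacating (2,4). Empty cells in order:
  (0,2): 1/4 same-type → still unsatisfied.
  (0,5): 3/3 same-type → satisfied — stop here.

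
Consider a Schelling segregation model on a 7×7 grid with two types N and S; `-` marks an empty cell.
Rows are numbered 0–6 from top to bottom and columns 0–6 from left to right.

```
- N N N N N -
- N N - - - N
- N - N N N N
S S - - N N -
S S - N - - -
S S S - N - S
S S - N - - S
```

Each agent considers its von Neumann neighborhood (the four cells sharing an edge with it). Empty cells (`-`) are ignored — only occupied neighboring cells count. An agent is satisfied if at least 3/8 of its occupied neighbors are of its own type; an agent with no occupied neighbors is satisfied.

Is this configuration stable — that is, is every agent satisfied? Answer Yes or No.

Row 0: (0,1)N 2/2 satisfied · (0,2)N 3/3 satisfied · (0,3)N 2/2 satisfied · (0,4)N 2/2 satisfied · (0,5)N 1/1 satisfied
Row 1: (1,1)N 3/3 satisfied · (1,2)N 2/2 satisfied · (1,6)N 1/1 satisfied
Row 2: (2,1)N 1/2 satisfied · (2,3)N 1/1 satisfied · (2,4)N 3/3 satisfied · (2,5)N 3/3 satisfied · (2,6)N 2/2 satisfied
Row 3: (3,0)S 2/2 satisfied · (3,1)S 2/3 satisfied · (3,4)N 2/2 satisfied · (3,5)N 2/2 satisfied
Row 4: (4,0)S 3/3 satisfied · (4,1)S 3/3 satisfied · (4,3)N 0/0 satisfied
Row 5: (5,0)S 3/3 satisfied · (5,1)S 4/4 satisfied · (5,2)S 1/1 satisfied · (5,4)N 0/0 satisfied · (5,6)S 1/1 satisfied
Row 6: (6,0)S 2/2 satisfied · (6,1)S 2/2 satisfied · (6,3)N 0/0 satisfied · (6,6)S 1/1 satisfied
All meet the threshold, so the configuration is stable.

Yes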